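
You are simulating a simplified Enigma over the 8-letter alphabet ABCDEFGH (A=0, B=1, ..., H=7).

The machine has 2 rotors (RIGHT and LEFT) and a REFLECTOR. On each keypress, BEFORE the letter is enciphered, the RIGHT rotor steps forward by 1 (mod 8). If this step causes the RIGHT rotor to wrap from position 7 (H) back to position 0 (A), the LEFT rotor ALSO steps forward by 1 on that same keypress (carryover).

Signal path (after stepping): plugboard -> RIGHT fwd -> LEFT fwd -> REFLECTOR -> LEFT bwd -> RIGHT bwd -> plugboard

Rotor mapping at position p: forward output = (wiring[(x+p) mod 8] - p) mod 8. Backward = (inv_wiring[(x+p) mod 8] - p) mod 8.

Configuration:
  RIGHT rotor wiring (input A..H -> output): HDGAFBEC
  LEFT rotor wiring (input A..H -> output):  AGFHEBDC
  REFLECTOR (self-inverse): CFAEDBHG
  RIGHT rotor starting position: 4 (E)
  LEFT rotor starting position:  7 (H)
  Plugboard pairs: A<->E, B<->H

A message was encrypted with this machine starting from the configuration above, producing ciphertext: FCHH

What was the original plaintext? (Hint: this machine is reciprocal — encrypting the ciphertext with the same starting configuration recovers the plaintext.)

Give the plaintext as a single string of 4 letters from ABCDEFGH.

Char 1 ('F'): step: R->5, L=7; F->plug->F->R->B->L->B->refl->F->L'->F->R'->C->plug->C
Char 2 ('C'): step: R->6, L=7; C->plug->C->R->B->L->B->refl->F->L'->F->R'->D->plug->D
Char 3 ('H'): step: R->7, L=7; H->plug->B->R->A->L->D->refl->E->L'->H->R'->D->plug->D
Char 4 ('H'): step: R->0, L->0 (L advanced); H->plug->B->R->D->L->H->refl->G->L'->B->R'->F->plug->F

Answer: CDDF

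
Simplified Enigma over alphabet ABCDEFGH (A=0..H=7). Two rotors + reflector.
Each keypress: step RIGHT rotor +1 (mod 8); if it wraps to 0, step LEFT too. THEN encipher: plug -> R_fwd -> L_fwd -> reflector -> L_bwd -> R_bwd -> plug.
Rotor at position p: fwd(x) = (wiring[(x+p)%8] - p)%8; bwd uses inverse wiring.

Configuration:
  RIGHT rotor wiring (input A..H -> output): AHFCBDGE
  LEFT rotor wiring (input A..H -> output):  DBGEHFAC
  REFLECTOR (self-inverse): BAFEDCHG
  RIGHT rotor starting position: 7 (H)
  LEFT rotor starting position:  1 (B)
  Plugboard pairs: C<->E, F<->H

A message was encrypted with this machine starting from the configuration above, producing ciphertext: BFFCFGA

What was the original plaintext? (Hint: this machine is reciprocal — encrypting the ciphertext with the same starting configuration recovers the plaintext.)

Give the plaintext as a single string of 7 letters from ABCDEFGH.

Answer: FBGFAAG

Derivation:
Char 1 ('B'): step: R->0, L->2 (L advanced); B->plug->B->R->H->L->H->refl->G->L'->E->R'->H->plug->F
Char 2 ('F'): step: R->1, L=2; F->plug->H->R->H->L->H->refl->G->L'->E->R'->B->plug->B
Char 3 ('F'): step: R->2, L=2; F->plug->H->R->F->L->A->refl->B->L'->G->R'->G->plug->G
Char 4 ('C'): step: R->3, L=2; C->plug->E->R->B->L->C->refl->F->L'->C->R'->H->plug->F
Char 5 ('F'): step: R->4, L=2; F->plug->H->R->G->L->B->refl->A->L'->F->R'->A->plug->A
Char 6 ('G'): step: R->5, L=2; G->plug->G->R->F->L->A->refl->B->L'->G->R'->A->plug->A
Char 7 ('A'): step: R->6, L=2; A->plug->A->R->A->L->E->refl->D->L'->D->R'->G->plug->G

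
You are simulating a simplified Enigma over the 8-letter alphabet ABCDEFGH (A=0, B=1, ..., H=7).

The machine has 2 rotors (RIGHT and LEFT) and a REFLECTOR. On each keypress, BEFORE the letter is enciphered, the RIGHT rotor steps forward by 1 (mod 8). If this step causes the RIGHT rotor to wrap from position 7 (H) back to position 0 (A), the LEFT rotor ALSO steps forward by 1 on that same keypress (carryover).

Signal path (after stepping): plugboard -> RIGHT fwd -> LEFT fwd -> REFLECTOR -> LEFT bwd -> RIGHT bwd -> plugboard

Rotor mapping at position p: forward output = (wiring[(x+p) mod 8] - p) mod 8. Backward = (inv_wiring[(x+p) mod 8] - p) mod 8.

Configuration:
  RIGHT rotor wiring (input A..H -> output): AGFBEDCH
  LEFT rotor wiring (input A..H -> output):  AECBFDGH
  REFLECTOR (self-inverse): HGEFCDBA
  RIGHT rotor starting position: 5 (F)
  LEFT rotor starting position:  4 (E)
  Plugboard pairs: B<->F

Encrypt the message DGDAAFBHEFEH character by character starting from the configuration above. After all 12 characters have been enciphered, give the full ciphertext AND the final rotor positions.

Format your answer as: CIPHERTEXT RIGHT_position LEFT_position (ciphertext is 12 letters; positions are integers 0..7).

Char 1 ('D'): step: R->6, L=4; D->plug->D->R->A->L->B->refl->G->L'->G->R'->G->plug->G
Char 2 ('G'): step: R->7, L=4; G->plug->G->R->E->L->E->refl->C->L'->C->R'->E->plug->E
Char 3 ('D'): step: R->0, L->5 (L advanced); D->plug->D->R->B->L->B->refl->G->L'->A->R'->A->plug->A
Char 4 ('A'): step: R->1, L=5; A->plug->A->R->F->L->F->refl->D->L'->D->R'->D->plug->D
Char 5 ('A'): step: R->2, L=5; A->plug->A->R->D->L->D->refl->F->L'->F->R'->F->plug->B
Char 6 ('F'): step: R->3, L=5; F->plug->B->R->B->L->B->refl->G->L'->A->R'->C->plug->C
Char 7 ('B'): step: R->4, L=5; B->plug->F->R->C->L->C->refl->E->L'->G->R'->C->plug->C
Char 8 ('H'): step: R->5, L=5; H->plug->H->R->H->L->A->refl->H->L'->E->R'->G->plug->G
Char 9 ('E'): step: R->6, L=5; E->plug->E->R->H->L->A->refl->H->L'->E->R'->A->plug->A
Char 10 ('F'): step: R->7, L=5; F->plug->B->R->B->L->B->refl->G->L'->A->R'->A->plug->A
Char 11 ('E'): step: R->0, L->6 (L advanced); E->plug->E->R->E->L->E->refl->C->L'->C->R'->G->plug->G
Char 12 ('H'): step: R->1, L=6; H->plug->H->R->H->L->F->refl->D->L'->F->R'->A->plug->A
Final: ciphertext=GEADBCCGAAGA, RIGHT=1, LEFT=6

Answer: GEADBCCGAAGA 1 6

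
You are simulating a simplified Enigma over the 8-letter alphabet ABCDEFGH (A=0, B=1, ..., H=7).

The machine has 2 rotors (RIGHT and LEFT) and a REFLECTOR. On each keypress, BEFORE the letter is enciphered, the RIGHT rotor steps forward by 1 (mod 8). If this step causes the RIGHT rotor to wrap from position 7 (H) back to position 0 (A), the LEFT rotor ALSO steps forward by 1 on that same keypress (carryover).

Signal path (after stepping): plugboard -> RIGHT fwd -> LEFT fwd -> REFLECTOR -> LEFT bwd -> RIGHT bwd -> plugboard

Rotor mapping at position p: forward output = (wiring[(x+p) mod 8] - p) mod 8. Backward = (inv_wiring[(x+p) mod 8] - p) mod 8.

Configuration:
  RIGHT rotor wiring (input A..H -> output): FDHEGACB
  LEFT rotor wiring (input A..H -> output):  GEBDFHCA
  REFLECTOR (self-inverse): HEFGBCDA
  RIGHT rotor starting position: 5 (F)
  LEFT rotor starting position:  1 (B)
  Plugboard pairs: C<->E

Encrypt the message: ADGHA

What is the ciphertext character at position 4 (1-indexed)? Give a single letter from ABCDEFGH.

Char 1 ('A'): step: R->6, L=1; A->plug->A->R->E->L->G->refl->D->L'->A->R'->G->plug->G
Char 2 ('D'): step: R->7, L=1; D->plug->D->R->A->L->D->refl->G->L'->E->R'->C->plug->E
Char 3 ('G'): step: R->0, L->2 (L advanced); G->plug->G->R->C->L->D->refl->G->L'->F->R'->A->plug->A
Char 4 ('H'): step: R->1, L=2; H->plug->H->R->E->L->A->refl->H->L'->A->R'->G->plug->G

G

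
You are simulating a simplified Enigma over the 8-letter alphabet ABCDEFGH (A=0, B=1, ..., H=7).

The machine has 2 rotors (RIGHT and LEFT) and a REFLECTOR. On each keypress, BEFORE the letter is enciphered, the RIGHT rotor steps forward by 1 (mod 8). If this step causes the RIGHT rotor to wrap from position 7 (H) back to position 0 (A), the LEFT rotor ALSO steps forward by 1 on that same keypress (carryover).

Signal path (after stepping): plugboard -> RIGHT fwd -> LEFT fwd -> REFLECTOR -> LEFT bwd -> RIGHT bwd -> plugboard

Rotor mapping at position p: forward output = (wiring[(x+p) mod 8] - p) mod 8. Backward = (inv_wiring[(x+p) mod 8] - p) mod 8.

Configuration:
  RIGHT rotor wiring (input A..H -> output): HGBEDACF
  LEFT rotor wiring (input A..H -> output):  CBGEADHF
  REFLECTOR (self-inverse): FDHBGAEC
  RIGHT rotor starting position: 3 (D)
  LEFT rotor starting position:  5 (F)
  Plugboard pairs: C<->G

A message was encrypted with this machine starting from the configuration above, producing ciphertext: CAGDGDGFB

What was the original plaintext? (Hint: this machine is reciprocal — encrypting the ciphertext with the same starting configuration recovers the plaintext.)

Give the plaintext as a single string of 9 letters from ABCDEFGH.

Answer: ADFHBADDA

Derivation:
Char 1 ('C'): step: R->4, L=5; C->plug->G->R->F->L->B->refl->D->L'->H->R'->A->plug->A
Char 2 ('A'): step: R->5, L=5; A->plug->A->R->D->L->F->refl->A->L'->C->R'->D->plug->D
Char 3 ('G'): step: R->6, L=5; G->plug->C->R->B->L->C->refl->H->L'->G->R'->F->plug->F
Char 4 ('D'): step: R->7, L=5; D->plug->D->R->C->L->A->refl->F->L'->D->R'->H->plug->H
Char 5 ('G'): step: R->0, L->6 (L advanced); G->plug->C->R->B->L->H->refl->C->L'->G->R'->B->plug->B
Char 6 ('D'): step: R->1, L=6; D->plug->D->R->C->L->E->refl->G->L'->F->R'->A->plug->A
Char 7 ('G'): step: R->2, L=6; G->plug->C->R->B->L->H->refl->C->L'->G->R'->D->plug->D
Char 8 ('F'): step: R->3, L=6; F->plug->F->R->E->L->A->refl->F->L'->H->R'->D->plug->D
Char 9 ('B'): step: R->4, L=6; B->plug->B->R->E->L->A->refl->F->L'->H->R'->A->plug->A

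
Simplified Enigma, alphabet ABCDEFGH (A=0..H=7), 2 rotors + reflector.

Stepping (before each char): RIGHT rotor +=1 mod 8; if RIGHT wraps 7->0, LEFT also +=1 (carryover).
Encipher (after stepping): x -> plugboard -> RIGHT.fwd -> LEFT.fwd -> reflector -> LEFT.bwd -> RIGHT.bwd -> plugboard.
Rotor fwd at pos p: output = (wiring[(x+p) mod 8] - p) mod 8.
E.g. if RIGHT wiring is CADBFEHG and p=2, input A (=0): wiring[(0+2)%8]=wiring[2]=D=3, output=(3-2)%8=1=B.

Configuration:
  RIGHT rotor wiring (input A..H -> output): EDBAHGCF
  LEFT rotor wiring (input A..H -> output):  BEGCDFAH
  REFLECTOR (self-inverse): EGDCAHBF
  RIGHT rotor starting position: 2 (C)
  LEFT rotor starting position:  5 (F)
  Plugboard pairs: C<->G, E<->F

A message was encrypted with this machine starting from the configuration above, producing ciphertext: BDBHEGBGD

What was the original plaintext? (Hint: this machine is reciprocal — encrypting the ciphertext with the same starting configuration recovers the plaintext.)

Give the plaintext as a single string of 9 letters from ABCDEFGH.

Char 1 ('B'): step: R->3, L=5; B->plug->B->R->E->L->H->refl->F->L'->G->R'->H->plug->H
Char 2 ('D'): step: R->4, L=5; D->plug->D->R->B->L->D->refl->C->L'->C->R'->B->plug->B
Char 3 ('B'): step: R->5, L=5; B->plug->B->R->F->L->B->refl->G->L'->H->R'->D->plug->D
Char 4 ('H'): step: R->6, L=5; H->plug->H->R->A->L->A->refl->E->L'->D->R'->E->plug->F
Char 5 ('E'): step: R->7, L=5; E->plug->F->R->A->L->A->refl->E->L'->D->R'->H->plug->H
Char 6 ('G'): step: R->0, L->6 (L advanced); G->plug->C->R->B->L->B->refl->G->L'->D->R'->B->plug->B
Char 7 ('B'): step: R->1, L=6; B->plug->B->R->A->L->C->refl->D->L'->C->R'->A->plug->A
Char 8 ('G'): step: R->2, L=6; G->plug->C->R->F->L->E->refl->A->L'->E->R'->D->plug->D
Char 9 ('D'): step: R->3, L=6; D->plug->D->R->H->L->H->refl->F->L'->G->R'->H->plug->H

Answer: HBDFHBADH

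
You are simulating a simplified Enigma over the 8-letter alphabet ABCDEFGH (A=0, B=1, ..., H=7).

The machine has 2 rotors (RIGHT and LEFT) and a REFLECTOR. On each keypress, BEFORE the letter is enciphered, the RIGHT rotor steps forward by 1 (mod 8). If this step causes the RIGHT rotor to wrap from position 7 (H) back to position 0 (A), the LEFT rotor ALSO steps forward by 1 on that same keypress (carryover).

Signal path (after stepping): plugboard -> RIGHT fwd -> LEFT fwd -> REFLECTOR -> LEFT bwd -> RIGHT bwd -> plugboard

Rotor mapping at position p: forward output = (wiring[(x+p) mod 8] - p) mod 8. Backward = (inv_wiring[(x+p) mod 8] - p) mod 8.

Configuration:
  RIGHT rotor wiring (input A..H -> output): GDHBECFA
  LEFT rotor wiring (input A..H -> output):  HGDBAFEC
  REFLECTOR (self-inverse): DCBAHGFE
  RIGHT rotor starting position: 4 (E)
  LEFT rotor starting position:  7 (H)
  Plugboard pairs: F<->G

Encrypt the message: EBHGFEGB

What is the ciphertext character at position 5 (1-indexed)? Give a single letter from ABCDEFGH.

Char 1 ('E'): step: R->5, L=7; E->plug->E->R->G->L->G->refl->F->L'->H->R'->H->plug->H
Char 2 ('B'): step: R->6, L=7; B->plug->B->R->C->L->H->refl->E->L'->D->R'->F->plug->G
Char 3 ('H'): step: R->7, L=7; H->plug->H->R->G->L->G->refl->F->L'->H->R'->B->plug->B
Char 4 ('G'): step: R->0, L->0 (L advanced); G->plug->F->R->C->L->D->refl->A->L'->E->R'->E->plug->E
Char 5 ('F'): step: R->1, L=0; F->plug->G->R->H->L->C->refl->B->L'->D->R'->D->plug->D

D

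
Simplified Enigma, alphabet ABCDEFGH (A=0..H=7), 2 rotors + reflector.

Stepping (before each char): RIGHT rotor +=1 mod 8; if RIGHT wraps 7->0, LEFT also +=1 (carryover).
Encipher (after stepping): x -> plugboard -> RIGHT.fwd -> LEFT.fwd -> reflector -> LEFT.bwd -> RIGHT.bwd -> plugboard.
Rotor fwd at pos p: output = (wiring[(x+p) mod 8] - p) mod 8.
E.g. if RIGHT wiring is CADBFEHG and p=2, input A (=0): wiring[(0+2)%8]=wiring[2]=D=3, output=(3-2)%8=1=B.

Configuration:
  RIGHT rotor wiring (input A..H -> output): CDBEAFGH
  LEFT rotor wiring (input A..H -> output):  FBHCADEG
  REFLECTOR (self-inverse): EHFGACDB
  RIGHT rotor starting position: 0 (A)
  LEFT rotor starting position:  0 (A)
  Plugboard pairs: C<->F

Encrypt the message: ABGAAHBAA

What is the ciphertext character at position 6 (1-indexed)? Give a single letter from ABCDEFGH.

Char 1 ('A'): step: R->1, L=0; A->plug->A->R->C->L->H->refl->B->L'->B->R'->H->plug->H
Char 2 ('B'): step: R->2, L=0; B->plug->B->R->C->L->H->refl->B->L'->B->R'->H->plug->H
Char 3 ('G'): step: R->3, L=0; G->plug->G->R->A->L->F->refl->C->L'->D->R'->D->plug->D
Char 4 ('A'): step: R->4, L=0; A->plug->A->R->E->L->A->refl->E->L'->G->R'->E->plug->E
Char 5 ('A'): step: R->5, L=0; A->plug->A->R->A->L->F->refl->C->L'->D->R'->H->plug->H
Char 6 ('H'): step: R->6, L=0; H->plug->H->R->H->L->G->refl->D->L'->F->R'->D->plug->D

D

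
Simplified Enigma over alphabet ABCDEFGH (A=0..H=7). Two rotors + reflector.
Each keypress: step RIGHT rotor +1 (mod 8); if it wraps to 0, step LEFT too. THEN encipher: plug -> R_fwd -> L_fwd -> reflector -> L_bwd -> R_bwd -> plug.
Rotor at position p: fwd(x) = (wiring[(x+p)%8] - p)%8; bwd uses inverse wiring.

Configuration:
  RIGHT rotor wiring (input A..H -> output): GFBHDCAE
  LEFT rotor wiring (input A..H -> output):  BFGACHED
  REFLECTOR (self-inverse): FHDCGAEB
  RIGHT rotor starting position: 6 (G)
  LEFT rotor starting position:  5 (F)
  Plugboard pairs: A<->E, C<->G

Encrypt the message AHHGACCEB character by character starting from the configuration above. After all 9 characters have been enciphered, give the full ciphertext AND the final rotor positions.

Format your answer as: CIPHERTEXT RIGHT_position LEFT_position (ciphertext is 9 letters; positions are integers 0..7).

Char 1 ('A'): step: R->7, L=5; A->plug->E->R->A->L->C->refl->D->L'->G->R'->C->plug->G
Char 2 ('H'): step: R->0, L->6 (L advanced); H->plug->H->R->E->L->A->refl->F->L'->B->R'->C->plug->G
Char 3 ('H'): step: R->1, L=6; H->plug->H->R->F->L->C->refl->D->L'->C->R'->D->plug->D
Char 4 ('G'): step: R->2, L=6; G->plug->C->R->B->L->F->refl->A->L'->E->R'->G->plug->C
Char 5 ('A'): step: R->3, L=6; A->plug->E->R->B->L->F->refl->A->L'->E->R'->A->plug->E
Char 6 ('C'): step: R->4, L=6; C->plug->G->R->F->L->C->refl->D->L'->C->R'->E->plug->A
Char 7 ('C'): step: R->5, L=6; C->plug->G->R->C->L->D->refl->C->L'->F->R'->A->plug->E
Char 8 ('E'): step: R->6, L=6; E->plug->A->R->C->L->D->refl->C->L'->F->R'->G->plug->C
Char 9 ('B'): step: R->7, L=6; B->plug->B->R->H->L->B->refl->H->L'->D->R'->G->plug->C
Final: ciphertext=GGDCEAECC, RIGHT=7, LEFT=6

Answer: GGDCEAECC 7 6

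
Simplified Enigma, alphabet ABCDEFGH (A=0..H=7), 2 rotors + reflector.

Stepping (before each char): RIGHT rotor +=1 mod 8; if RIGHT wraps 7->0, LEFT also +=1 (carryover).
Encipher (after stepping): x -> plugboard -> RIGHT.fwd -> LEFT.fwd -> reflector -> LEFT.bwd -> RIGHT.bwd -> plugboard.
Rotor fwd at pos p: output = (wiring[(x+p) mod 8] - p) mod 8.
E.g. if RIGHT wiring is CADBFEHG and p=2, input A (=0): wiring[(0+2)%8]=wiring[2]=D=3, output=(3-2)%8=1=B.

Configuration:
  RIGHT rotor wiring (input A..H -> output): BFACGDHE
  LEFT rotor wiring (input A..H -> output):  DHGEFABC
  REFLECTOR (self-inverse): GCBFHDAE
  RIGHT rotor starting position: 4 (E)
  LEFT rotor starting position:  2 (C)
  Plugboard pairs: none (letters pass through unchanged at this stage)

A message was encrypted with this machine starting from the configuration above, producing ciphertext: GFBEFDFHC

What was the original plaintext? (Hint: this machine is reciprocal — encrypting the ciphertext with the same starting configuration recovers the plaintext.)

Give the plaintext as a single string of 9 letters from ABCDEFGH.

Answer: FGFHABDGB

Derivation:
Char 1 ('G'): step: R->5, L=2; G->plug->G->R->F->L->A->refl->G->L'->D->R'->F->plug->F
Char 2 ('F'): step: R->6, L=2; F->plug->F->R->E->L->H->refl->E->L'->A->R'->G->plug->G
Char 3 ('B'): step: R->7, L=2; B->plug->B->R->C->L->D->refl->F->L'->H->R'->F->plug->F
Char 4 ('E'): step: R->0, L->3 (L advanced); E->plug->E->R->G->L->E->refl->H->L'->E->R'->H->plug->H
Char 5 ('F'): step: R->1, L=3; F->plug->F->R->G->L->E->refl->H->L'->E->R'->A->plug->A
Char 6 ('D'): step: R->2, L=3; D->plug->D->R->B->L->C->refl->B->L'->A->R'->B->plug->B
Char 7 ('F'): step: R->3, L=3; F->plug->F->R->G->L->E->refl->H->L'->E->R'->D->plug->D
Char 8 ('H'): step: R->4, L=3; H->plug->H->R->G->L->E->refl->H->L'->E->R'->G->plug->G
Char 9 ('C'): step: R->5, L=3; C->plug->C->R->H->L->D->refl->F->L'->C->R'->B->plug->B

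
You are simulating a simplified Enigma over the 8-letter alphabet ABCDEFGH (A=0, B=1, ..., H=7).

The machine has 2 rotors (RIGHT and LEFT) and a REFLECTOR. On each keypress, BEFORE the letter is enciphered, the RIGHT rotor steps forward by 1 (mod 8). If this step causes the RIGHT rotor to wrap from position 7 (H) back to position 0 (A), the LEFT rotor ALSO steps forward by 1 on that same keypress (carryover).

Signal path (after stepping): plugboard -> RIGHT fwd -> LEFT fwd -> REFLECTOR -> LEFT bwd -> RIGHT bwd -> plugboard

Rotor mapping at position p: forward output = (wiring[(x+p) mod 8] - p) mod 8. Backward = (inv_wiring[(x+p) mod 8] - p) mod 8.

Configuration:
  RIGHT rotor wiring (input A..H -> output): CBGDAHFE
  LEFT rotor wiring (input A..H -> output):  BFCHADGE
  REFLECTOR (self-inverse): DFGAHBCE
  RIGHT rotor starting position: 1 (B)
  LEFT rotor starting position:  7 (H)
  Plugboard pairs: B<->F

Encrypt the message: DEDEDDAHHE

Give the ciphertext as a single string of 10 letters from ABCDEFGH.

Char 1 ('D'): step: R->2, L=7; D->plug->D->R->F->L->B->refl->F->L'->A->R'->G->plug->G
Char 2 ('E'): step: R->3, L=7; E->plug->E->R->B->L->C->refl->G->L'->C->R'->D->plug->D
Char 3 ('D'): step: R->4, L=7; D->plug->D->R->A->L->F->refl->B->L'->F->R'->F->plug->B
Char 4 ('E'): step: R->5, L=7; E->plug->E->R->E->L->A->refl->D->L'->D->R'->H->plug->H
Char 5 ('D'): step: R->6, L=7; D->plug->D->R->D->L->D->refl->A->L'->E->R'->C->plug->C
Char 6 ('D'): step: R->7, L=7; D->plug->D->R->H->L->H->refl->E->L'->G->R'->H->plug->H
Char 7 ('A'): step: R->0, L->0 (L advanced); A->plug->A->R->C->L->C->refl->G->L'->G->R'->C->plug->C
Char 8 ('H'): step: R->1, L=0; H->plug->H->R->B->L->F->refl->B->L'->A->R'->A->plug->A
Char 9 ('H'): step: R->2, L=0; H->plug->H->R->H->L->E->refl->H->L'->D->R'->E->plug->E
Char 10 ('E'): step: R->3, L=0; E->plug->E->R->B->L->F->refl->B->L'->A->R'->A->plug->A

Answer: GDBHCHCAEA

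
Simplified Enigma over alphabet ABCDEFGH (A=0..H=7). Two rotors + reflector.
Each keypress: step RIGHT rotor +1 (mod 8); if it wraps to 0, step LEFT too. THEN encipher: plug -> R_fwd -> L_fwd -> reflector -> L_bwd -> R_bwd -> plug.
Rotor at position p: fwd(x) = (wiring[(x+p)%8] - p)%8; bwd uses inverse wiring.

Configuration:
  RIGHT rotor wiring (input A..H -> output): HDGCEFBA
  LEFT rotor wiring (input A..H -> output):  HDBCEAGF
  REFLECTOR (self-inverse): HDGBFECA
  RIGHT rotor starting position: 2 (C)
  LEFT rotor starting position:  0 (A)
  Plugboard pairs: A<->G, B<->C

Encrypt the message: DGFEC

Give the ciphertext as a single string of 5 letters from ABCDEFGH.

Char 1 ('D'): step: R->3, L=0; D->plug->D->R->G->L->G->refl->C->L'->D->R'->H->plug->H
Char 2 ('G'): step: R->4, L=0; G->plug->A->R->A->L->H->refl->A->L'->F->R'->C->plug->B
Char 3 ('F'): step: R->5, L=0; F->plug->F->R->B->L->D->refl->B->L'->C->R'->D->plug->D
Char 4 ('E'): step: R->6, L=0; E->plug->E->R->A->L->H->refl->A->L'->F->R'->D->plug->D
Char 5 ('C'): step: R->7, L=0; C->plug->B->R->A->L->H->refl->A->L'->F->R'->F->plug->F

Answer: HBDDF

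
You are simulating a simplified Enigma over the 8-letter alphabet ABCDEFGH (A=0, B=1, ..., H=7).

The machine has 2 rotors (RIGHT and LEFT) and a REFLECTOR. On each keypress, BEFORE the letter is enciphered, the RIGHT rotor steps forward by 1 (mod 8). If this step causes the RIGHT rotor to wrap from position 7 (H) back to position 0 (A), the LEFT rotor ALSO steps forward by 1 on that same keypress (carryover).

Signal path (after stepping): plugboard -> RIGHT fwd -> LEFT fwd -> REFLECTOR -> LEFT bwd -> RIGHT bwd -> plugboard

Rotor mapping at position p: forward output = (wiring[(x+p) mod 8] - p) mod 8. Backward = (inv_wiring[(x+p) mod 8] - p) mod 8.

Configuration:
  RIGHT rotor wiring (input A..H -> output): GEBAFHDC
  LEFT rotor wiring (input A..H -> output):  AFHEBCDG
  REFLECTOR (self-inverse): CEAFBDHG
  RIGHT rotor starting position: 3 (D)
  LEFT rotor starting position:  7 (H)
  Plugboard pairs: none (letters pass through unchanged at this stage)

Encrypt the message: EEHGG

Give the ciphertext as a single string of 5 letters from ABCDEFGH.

Char 1 ('E'): step: R->4, L=7; E->plug->E->R->C->L->G->refl->H->L'->A->R'->F->plug->F
Char 2 ('E'): step: R->5, L=7; E->plug->E->R->H->L->E->refl->B->L'->B->R'->D->plug->D
Char 3 ('H'): step: R->6, L=7; H->plug->H->R->B->L->B->refl->E->L'->H->R'->G->plug->G
Char 4 ('G'): step: R->7, L=7; G->plug->G->R->A->L->H->refl->G->L'->C->R'->D->plug->D
Char 5 ('G'): step: R->0, L->0 (L advanced); G->plug->G->R->D->L->E->refl->B->L'->E->R'->B->plug->B

Answer: FDGDB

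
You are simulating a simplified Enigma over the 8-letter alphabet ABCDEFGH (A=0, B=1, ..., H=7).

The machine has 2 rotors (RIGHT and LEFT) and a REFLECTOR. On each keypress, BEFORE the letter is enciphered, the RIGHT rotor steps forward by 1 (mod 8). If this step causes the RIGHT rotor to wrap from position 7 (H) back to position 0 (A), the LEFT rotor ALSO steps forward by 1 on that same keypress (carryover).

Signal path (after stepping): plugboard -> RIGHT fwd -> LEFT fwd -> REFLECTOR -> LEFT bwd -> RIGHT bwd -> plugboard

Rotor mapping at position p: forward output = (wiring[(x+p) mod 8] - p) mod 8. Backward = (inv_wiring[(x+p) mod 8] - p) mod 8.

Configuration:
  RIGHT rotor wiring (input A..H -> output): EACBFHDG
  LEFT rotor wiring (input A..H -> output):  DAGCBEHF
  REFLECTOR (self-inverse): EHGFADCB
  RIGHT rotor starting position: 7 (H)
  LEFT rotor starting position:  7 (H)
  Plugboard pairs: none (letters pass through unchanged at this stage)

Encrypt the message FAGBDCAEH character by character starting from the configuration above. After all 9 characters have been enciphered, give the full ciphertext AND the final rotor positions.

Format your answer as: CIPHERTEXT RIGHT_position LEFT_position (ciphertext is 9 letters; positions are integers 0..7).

Answer: BCCEBFHDG 0 1

Derivation:
Char 1 ('F'): step: R->0, L->0 (L advanced); F->plug->F->R->H->L->F->refl->D->L'->A->R'->B->plug->B
Char 2 ('A'): step: R->1, L=0; A->plug->A->R->H->L->F->refl->D->L'->A->R'->C->plug->C
Char 3 ('G'): step: R->2, L=0; G->plug->G->R->C->L->G->refl->C->L'->D->R'->C->plug->C
Char 4 ('B'): step: R->3, L=0; B->plug->B->R->C->L->G->refl->C->L'->D->R'->E->plug->E
Char 5 ('D'): step: R->4, L=0; D->plug->D->R->C->L->G->refl->C->L'->D->R'->B->plug->B
Char 6 ('C'): step: R->5, L=0; C->plug->C->R->B->L->A->refl->E->L'->F->R'->F->plug->F
Char 7 ('A'): step: R->6, L=0; A->plug->A->R->F->L->E->refl->A->L'->B->R'->H->plug->H
Char 8 ('E'): step: R->7, L=0; E->plug->E->R->C->L->G->refl->C->L'->D->R'->D->plug->D
Char 9 ('H'): step: R->0, L->1 (L advanced); H->plug->H->R->G->L->E->refl->A->L'->D->R'->G->plug->G
Final: ciphertext=BCCEBFHDG, RIGHT=0, LEFT=1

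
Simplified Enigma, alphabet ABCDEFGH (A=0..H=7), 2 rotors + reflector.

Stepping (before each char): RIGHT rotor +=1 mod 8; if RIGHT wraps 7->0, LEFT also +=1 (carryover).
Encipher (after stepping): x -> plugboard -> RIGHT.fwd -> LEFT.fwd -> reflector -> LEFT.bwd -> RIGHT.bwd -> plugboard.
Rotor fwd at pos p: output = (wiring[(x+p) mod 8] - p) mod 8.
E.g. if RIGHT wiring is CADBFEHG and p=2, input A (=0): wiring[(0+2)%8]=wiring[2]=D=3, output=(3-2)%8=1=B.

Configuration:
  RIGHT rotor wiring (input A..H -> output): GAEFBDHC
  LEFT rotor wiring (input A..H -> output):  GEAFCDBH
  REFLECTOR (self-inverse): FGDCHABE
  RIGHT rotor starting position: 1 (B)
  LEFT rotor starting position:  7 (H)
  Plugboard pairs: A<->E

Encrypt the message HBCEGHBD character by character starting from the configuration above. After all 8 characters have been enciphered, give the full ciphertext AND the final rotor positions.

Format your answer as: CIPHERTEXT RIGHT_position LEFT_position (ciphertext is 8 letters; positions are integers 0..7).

Answer: DHFDBFEF 1 0

Derivation:
Char 1 ('H'): step: R->2, L=7; H->plug->H->R->G->L->E->refl->H->L'->B->R'->D->plug->D
Char 2 ('B'): step: R->3, L=7; B->plug->B->R->G->L->E->refl->H->L'->B->R'->H->plug->H
Char 3 ('C'): step: R->4, L=7; C->plug->C->R->D->L->B->refl->G->L'->E->R'->F->plug->F
Char 4 ('E'): step: R->5, L=7; E->plug->A->R->G->L->E->refl->H->L'->B->R'->D->plug->D
Char 5 ('G'): step: R->6, L=7; G->plug->G->R->D->L->B->refl->G->L'->E->R'->B->plug->B
Char 6 ('H'): step: R->7, L=7; H->plug->H->R->A->L->A->refl->F->L'->C->R'->F->plug->F
Char 7 ('B'): step: R->0, L->0 (L advanced); B->plug->B->R->A->L->G->refl->B->L'->G->R'->A->plug->E
Char 8 ('D'): step: R->1, L=0; D->plug->D->R->A->L->G->refl->B->L'->G->R'->F->plug->F
Final: ciphertext=DHFDBFEF, RIGHT=1, LEFT=0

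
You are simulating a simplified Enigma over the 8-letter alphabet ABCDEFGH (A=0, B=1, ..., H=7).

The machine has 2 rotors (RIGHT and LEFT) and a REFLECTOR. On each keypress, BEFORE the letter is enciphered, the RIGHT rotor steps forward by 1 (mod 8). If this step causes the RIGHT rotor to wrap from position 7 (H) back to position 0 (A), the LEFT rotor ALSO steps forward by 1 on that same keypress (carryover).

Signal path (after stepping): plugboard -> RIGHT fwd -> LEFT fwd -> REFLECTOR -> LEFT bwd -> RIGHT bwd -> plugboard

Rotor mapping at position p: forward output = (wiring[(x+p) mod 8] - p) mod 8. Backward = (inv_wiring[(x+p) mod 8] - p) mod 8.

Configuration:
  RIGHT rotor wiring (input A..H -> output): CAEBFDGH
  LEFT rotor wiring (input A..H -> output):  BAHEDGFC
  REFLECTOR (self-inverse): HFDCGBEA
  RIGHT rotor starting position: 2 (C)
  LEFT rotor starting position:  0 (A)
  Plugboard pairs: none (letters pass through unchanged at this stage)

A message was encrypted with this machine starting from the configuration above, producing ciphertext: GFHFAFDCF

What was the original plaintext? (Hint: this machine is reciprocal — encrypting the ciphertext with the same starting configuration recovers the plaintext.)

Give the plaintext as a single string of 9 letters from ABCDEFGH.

Char 1 ('G'): step: R->3, L=0; G->plug->G->R->F->L->G->refl->E->L'->D->R'->D->plug->D
Char 2 ('F'): step: R->4, L=0; F->plug->F->R->E->L->D->refl->C->L'->H->R'->B->plug->B
Char 3 ('H'): step: R->5, L=0; H->plug->H->R->A->L->B->refl->F->L'->G->R'->A->plug->A
Char 4 ('F'): step: R->6, L=0; F->plug->F->R->D->L->E->refl->G->L'->F->R'->H->plug->H
Char 5 ('A'): step: R->7, L=0; A->plug->A->R->A->L->B->refl->F->L'->G->R'->F->plug->F
Char 6 ('F'): step: R->0, L->1 (L advanced); F->plug->F->R->D->L->C->refl->D->L'->C->R'->A->plug->A
Char 7 ('D'): step: R->1, L=1; D->plug->D->R->E->L->F->refl->B->L'->G->R'->G->plug->G
Char 8 ('C'): step: R->2, L=1; C->plug->C->R->D->L->C->refl->D->L'->C->R'->A->plug->A
Char 9 ('F'): step: R->3, L=1; F->plug->F->R->H->L->A->refl->H->L'->A->R'->C->plug->C

Answer: DBAHFAGAC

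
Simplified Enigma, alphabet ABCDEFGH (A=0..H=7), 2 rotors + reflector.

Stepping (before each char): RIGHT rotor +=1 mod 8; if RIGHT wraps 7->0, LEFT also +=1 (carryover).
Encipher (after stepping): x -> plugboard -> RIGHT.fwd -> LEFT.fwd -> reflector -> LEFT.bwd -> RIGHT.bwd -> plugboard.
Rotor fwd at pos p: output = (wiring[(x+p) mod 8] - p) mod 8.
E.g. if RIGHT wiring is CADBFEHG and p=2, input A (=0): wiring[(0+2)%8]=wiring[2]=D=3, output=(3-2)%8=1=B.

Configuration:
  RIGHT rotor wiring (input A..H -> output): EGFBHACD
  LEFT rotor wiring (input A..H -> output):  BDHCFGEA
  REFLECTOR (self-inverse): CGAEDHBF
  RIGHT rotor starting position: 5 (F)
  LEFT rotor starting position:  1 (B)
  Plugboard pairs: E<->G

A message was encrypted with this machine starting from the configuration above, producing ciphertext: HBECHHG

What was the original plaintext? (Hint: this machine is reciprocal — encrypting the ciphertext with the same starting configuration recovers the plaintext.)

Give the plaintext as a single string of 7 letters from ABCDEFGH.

Char 1 ('H'): step: R->6, L=1; H->plug->H->R->C->L->B->refl->G->L'->B->R'->G->plug->E
Char 2 ('B'): step: R->7, L=1; B->plug->B->R->F->L->D->refl->E->L'->D->R'->H->plug->H
Char 3 ('E'): step: R->0, L->2 (L advanced); E->plug->G->R->C->L->D->refl->E->L'->D->R'->H->plug->H
Char 4 ('C'): step: R->1, L=2; C->plug->C->R->A->L->F->refl->H->L'->G->R'->D->plug->D
Char 5 ('H'): step: R->2, L=2; H->plug->H->R->E->L->C->refl->A->L'->B->R'->F->plug->F
Char 6 ('H'): step: R->3, L=2; H->plug->H->R->C->L->D->refl->E->L'->D->R'->G->plug->E
Char 7 ('G'): step: R->4, L=2; G->plug->E->R->A->L->F->refl->H->L'->G->R'->C->plug->C

Answer: EHHDFEC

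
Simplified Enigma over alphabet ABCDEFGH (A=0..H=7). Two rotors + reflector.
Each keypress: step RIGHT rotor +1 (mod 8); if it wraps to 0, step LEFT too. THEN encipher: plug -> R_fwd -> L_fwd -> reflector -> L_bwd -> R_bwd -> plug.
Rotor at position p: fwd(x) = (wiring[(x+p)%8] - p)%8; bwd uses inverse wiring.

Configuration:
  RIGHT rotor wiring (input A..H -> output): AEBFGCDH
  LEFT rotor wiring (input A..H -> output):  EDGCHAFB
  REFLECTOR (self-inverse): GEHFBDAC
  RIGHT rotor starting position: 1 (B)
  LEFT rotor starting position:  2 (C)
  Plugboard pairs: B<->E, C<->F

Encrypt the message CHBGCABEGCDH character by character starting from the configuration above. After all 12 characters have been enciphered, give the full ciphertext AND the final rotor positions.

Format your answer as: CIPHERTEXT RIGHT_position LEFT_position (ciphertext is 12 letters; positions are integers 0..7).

Answer: GCABGCEAFGCA 5 3

Derivation:
Char 1 ('C'): step: R->2, L=2; C->plug->F->R->F->L->H->refl->C->L'->G->R'->G->plug->G
Char 2 ('H'): step: R->3, L=2; H->plug->H->R->G->L->C->refl->H->L'->F->R'->F->plug->C
Char 3 ('B'): step: R->4, L=2; B->plug->E->R->E->L->D->refl->F->L'->C->R'->A->plug->A
Char 4 ('G'): step: R->5, L=2; G->plug->G->R->A->L->E->refl->B->L'->H->R'->E->plug->B
Char 5 ('C'): step: R->6, L=2; C->plug->F->R->H->L->B->refl->E->L'->A->R'->G->plug->G
Char 6 ('A'): step: R->7, L=2; A->plug->A->R->A->L->E->refl->B->L'->H->R'->F->plug->C
Char 7 ('B'): step: R->0, L->3 (L advanced); B->plug->E->R->G->L->A->refl->G->L'->E->R'->B->plug->E
Char 8 ('E'): step: R->1, L=3; E->plug->B->R->A->L->H->refl->C->L'->D->R'->A->plug->A
Char 9 ('G'): step: R->2, L=3; G->plug->G->R->G->L->A->refl->G->L'->E->R'->C->plug->F
Char 10 ('C'): step: R->3, L=3; C->plug->F->R->F->L->B->refl->E->L'->B->R'->G->plug->G
Char 11 ('D'): step: R->4, L=3; D->plug->D->R->D->L->C->refl->H->L'->A->R'->F->plug->C
Char 12 ('H'): step: R->5, L=3; H->plug->H->R->B->L->E->refl->B->L'->F->R'->A->plug->A
Final: ciphertext=GCABGCEAFGCA, RIGHT=5, LEFT=3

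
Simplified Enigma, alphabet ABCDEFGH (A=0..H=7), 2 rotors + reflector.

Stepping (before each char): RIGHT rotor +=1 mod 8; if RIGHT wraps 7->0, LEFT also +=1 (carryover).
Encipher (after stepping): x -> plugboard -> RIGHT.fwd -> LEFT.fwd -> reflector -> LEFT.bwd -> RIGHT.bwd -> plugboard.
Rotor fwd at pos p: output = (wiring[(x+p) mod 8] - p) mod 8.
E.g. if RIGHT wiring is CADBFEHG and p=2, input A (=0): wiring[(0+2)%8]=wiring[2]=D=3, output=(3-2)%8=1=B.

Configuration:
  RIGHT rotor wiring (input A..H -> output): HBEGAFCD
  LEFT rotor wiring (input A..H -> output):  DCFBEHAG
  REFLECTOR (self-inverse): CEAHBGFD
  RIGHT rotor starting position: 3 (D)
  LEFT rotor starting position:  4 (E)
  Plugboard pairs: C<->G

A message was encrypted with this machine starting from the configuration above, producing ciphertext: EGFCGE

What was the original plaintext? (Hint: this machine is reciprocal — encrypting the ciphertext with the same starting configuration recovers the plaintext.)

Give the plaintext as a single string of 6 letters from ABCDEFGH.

Answer: CDDGHB

Derivation:
Char 1 ('E'): step: R->4, L=4; E->plug->E->R->D->L->C->refl->A->L'->A->R'->G->plug->C
Char 2 ('G'): step: R->5, L=4; G->plug->C->R->G->L->B->refl->E->L'->C->R'->D->plug->D
Char 3 ('F'): step: R->6, L=4; F->plug->F->R->A->L->A->refl->C->L'->D->R'->D->plug->D
Char 4 ('C'): step: R->7, L=4; C->plug->G->R->G->L->B->refl->E->L'->C->R'->C->plug->G
Char 5 ('G'): step: R->0, L->5 (L advanced); G->plug->C->R->E->L->F->refl->G->L'->D->R'->H->plug->H
Char 6 ('E'): step: R->1, L=5; E->plug->E->R->E->L->F->refl->G->L'->D->R'->B->plug->B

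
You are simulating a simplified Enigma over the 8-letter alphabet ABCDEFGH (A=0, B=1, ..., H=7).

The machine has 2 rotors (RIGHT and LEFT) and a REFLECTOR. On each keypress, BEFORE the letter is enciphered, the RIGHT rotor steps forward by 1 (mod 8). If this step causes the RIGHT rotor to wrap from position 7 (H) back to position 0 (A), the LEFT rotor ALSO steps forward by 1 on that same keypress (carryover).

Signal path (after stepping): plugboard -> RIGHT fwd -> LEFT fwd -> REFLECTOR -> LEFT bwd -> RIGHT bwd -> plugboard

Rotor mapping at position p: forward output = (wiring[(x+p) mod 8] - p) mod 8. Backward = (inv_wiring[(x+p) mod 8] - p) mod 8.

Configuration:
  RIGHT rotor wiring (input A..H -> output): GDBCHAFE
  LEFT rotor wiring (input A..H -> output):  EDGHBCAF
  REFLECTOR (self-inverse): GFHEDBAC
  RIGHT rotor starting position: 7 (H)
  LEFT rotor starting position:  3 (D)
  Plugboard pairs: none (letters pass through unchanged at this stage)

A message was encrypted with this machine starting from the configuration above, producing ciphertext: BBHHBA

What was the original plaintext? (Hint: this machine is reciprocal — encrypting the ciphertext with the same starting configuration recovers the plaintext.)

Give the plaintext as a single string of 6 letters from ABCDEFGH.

Answer: FGGCCB

Derivation:
Char 1 ('B'): step: R->0, L->4 (L advanced); B->plug->B->R->D->L->B->refl->F->L'->A->R'->F->plug->F
Char 2 ('B'): step: R->1, L=4; B->plug->B->R->A->L->F->refl->B->L'->D->R'->G->plug->G
Char 3 ('H'): step: R->2, L=4; H->plug->H->R->B->L->G->refl->A->L'->E->R'->G->plug->G
Char 4 ('H'): step: R->3, L=4; H->plug->H->R->G->L->C->refl->H->L'->F->R'->C->plug->C
Char 5 ('B'): step: R->4, L=4; B->plug->B->R->E->L->A->refl->G->L'->B->R'->C->plug->C
Char 6 ('A'): step: R->5, L=4; A->plug->A->R->D->L->B->refl->F->L'->A->R'->B->plug->B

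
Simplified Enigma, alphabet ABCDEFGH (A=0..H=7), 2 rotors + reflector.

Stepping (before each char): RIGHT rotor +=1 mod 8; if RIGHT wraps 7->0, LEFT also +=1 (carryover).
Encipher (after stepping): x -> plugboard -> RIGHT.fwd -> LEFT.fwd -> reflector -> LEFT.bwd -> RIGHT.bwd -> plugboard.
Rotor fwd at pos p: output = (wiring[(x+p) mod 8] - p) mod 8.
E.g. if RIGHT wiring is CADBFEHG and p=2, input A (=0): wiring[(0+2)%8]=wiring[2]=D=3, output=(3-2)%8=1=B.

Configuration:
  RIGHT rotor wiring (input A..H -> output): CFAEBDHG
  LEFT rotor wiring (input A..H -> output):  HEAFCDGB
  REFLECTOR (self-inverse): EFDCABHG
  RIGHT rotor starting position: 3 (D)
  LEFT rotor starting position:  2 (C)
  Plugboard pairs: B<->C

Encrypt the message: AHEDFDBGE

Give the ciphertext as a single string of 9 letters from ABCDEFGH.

Answer: HCBABBAHC

Derivation:
Char 1 ('A'): step: R->4, L=2; A->plug->A->R->F->L->H->refl->G->L'->A->R'->H->plug->H
Char 2 ('H'): step: R->5, L=2; H->plug->H->R->E->L->E->refl->A->L'->C->R'->B->plug->C
Char 3 ('E'): step: R->6, L=2; E->plug->E->R->C->L->A->refl->E->L'->E->R'->C->plug->B
Char 4 ('D'): step: R->7, L=2; D->plug->D->R->B->L->D->refl->C->L'->H->R'->A->plug->A
Char 5 ('F'): step: R->0, L->3 (L advanced); F->plug->F->R->D->L->D->refl->C->L'->A->R'->C->plug->B
Char 6 ('D'): step: R->1, L=3; D->plug->D->R->A->L->C->refl->D->L'->D->R'->C->plug->B
Char 7 ('B'): step: R->2, L=3; B->plug->C->R->H->L->F->refl->B->L'->G->R'->A->plug->A
Char 8 ('G'): step: R->3, L=3; G->plug->G->R->C->L->A->refl->E->L'->F->R'->H->plug->H
Char 9 ('E'): step: R->4, L=3; E->plug->E->R->G->L->B->refl->F->L'->H->R'->B->plug->C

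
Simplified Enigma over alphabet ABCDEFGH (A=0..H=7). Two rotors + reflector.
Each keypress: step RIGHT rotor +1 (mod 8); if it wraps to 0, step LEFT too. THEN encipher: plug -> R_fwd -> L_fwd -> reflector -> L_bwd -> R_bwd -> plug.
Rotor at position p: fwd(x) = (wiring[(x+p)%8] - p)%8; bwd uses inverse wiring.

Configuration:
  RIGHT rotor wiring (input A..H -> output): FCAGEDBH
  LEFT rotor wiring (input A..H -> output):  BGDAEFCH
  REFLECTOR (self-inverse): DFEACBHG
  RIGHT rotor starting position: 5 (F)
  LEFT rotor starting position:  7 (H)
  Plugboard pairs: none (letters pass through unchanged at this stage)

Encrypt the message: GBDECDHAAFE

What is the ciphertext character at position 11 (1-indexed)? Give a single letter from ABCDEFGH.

Char 1 ('G'): step: R->6, L=7; G->plug->G->R->G->L->G->refl->H->L'->C->R'->E->plug->E
Char 2 ('B'): step: R->7, L=7; B->plug->B->R->G->L->G->refl->H->L'->C->R'->H->plug->H
Char 3 ('D'): step: R->0, L->0 (L advanced); D->plug->D->R->G->L->C->refl->E->L'->E->R'->E->plug->E
Char 4 ('E'): step: R->1, L=0; E->plug->E->R->C->L->D->refl->A->L'->D->R'->D->plug->D
Char 5 ('C'): step: R->2, L=0; C->plug->C->R->C->L->D->refl->A->L'->D->R'->G->plug->G
Char 6 ('D'): step: R->3, L=0; D->plug->D->R->G->L->C->refl->E->L'->E->R'->E->plug->E
Char 7 ('H'): step: R->4, L=0; H->plug->H->R->C->L->D->refl->A->L'->D->R'->D->plug->D
Char 8 ('A'): step: R->5, L=0; A->plug->A->R->G->L->C->refl->E->L'->E->R'->B->plug->B
Char 9 ('A'): step: R->6, L=0; A->plug->A->R->D->L->A->refl->D->L'->C->R'->E->plug->E
Char 10 ('F'): step: R->7, L=0; F->plug->F->R->F->L->F->refl->B->L'->A->R'->A->plug->A
Char 11 ('E'): step: R->0, L->1 (L advanced); E->plug->E->R->E->L->E->refl->C->L'->B->R'->G->plug->G

G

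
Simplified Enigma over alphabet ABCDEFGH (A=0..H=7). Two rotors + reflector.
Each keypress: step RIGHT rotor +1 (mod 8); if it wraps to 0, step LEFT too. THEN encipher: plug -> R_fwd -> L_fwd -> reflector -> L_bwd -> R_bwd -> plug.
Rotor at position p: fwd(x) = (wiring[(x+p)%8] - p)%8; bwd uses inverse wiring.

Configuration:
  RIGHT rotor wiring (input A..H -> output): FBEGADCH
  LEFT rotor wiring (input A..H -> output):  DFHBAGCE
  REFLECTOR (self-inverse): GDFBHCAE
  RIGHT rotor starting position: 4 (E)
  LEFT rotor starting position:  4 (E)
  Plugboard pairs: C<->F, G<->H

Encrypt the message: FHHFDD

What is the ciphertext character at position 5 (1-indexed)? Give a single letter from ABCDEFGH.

Char 1 ('F'): step: R->5, L=4; F->plug->C->R->C->L->G->refl->A->L'->D->R'->H->plug->G
Char 2 ('H'): step: R->6, L=4; H->plug->G->R->C->L->G->refl->A->L'->D->R'->D->plug->D
Char 3 ('H'): step: R->7, L=4; H->plug->G->R->E->L->H->refl->E->L'->A->R'->A->plug->A
Char 4 ('F'): step: R->0, L->5 (L advanced); F->plug->C->R->E->L->A->refl->G->L'->D->R'->F->plug->C
Char 5 ('D'): step: R->1, L=5; D->plug->D->R->H->L->D->refl->B->L'->A->R'->A->plug->A

A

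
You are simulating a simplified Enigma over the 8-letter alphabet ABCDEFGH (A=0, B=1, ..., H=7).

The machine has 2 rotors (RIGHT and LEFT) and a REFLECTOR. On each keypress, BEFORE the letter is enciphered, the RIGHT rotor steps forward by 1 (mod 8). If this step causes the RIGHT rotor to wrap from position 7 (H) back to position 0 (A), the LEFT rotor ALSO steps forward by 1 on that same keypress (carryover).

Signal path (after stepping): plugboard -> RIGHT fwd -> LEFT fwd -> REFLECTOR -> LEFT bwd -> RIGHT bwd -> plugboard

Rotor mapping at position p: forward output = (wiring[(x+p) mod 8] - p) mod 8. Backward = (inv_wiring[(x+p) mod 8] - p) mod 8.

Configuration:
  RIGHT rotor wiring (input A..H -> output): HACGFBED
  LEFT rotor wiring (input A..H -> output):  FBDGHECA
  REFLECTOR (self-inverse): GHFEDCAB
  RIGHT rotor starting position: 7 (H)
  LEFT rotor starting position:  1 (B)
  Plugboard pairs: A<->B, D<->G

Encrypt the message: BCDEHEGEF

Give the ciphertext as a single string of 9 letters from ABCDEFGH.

Char 1 ('B'): step: R->0, L->2 (L advanced); B->plug->A->R->H->L->H->refl->B->L'->A->R'->B->plug->A
Char 2 ('C'): step: R->1, L=2; C->plug->C->R->F->L->G->refl->A->L'->E->R'->D->plug->G
Char 3 ('D'): step: R->2, L=2; D->plug->G->R->F->L->G->refl->A->L'->E->R'->B->plug->A
Char 4 ('E'): step: R->3, L=2; E->plug->E->R->A->L->B->refl->H->L'->H->R'->H->plug->H
Char 5 ('H'): step: R->4, L=2; H->plug->H->R->C->L->F->refl->C->L'->D->R'->E->plug->E
Char 6 ('E'): step: R->5, L=2; E->plug->E->R->D->L->C->refl->F->L'->C->R'->D->plug->G
Char 7 ('G'): step: R->6, L=2; G->plug->D->R->C->L->F->refl->C->L'->D->R'->H->plug->H
Char 8 ('E'): step: R->7, L=2; E->plug->E->R->H->L->H->refl->B->L'->A->R'->B->plug->A
Char 9 ('F'): step: R->0, L->3 (L advanced); F->plug->F->R->B->L->E->refl->D->L'->A->R'->B->plug->A

Answer: AGAHEGHAA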